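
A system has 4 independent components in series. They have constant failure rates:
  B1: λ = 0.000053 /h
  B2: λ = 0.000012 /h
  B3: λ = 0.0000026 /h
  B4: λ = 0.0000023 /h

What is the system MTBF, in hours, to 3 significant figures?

Series of exponential components: λ_sys = Σ λ_i
λ_sys = 0.000053 + 0.000012 + 0.0000026 + 0.0000023 = 6.9900e-05 /h
MTBF = 1 / λ_sys = 14300 h

14300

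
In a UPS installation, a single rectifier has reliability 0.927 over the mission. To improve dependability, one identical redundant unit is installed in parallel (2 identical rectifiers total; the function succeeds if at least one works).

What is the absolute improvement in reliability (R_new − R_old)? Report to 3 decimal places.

0.068

R_before = 0.927
R_after = 1 − (1 − 0.927)^2 = 0.995
ΔR = 0.995 − 0.927 = 0.068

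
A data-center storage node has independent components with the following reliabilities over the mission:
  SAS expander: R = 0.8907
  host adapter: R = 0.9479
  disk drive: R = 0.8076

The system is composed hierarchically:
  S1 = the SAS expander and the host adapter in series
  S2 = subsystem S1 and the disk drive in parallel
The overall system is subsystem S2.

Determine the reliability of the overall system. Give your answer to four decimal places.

0.9700

Series (SAS expander and host adapter): 0.890700 × 0.947900 = 0.844295
Parallel ([0.844295] and disk drive): 1 − (1 − 0.844295)(1 − 0.807600) = 0.9700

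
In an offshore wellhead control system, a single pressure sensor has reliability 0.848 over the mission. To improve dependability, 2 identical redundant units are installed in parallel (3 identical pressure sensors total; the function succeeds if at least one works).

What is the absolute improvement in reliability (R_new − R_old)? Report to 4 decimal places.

R_before = 0.848
R_after = 1 − (1 − 0.848)^3 = 0.9965
ΔR = 0.9965 − 0.848 = 0.1485

0.1485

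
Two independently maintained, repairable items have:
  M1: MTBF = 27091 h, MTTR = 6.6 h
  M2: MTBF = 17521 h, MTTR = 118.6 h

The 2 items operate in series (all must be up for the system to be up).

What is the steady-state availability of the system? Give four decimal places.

A(M1) = MTBF/(MTBF+MTTR) = 27091/(27091+6.6) = 0.999756
A(M2) = MTBF/(MTBF+MTTR) = 17521/(17521+118.6) = 0.993276
Series availability: 0.999756 × 0.993276 = 0.9930

0.9930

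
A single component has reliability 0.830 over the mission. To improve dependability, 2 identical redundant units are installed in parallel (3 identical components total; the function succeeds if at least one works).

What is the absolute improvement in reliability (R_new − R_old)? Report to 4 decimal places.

R_before = 0.830
R_after = 1 − (1 − 0.830)^3 = 0.9951
ΔR = 0.9951 − 0.830 = 0.1651

0.1651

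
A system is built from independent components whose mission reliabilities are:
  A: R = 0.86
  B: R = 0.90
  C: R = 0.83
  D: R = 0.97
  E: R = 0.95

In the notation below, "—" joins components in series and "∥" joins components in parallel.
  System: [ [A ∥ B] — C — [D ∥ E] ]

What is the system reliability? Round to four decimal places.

0.8172

Parallel (A and B): 1 − (1 − 0.860000)(1 − 0.900000) = 0.986000
Parallel (D and E): 1 − (1 − 0.970000)(1 − 0.950000) = 0.998500
Series ([0.986000], C, and [0.998500]): 0.986000 × 0.830000 × 0.998500 = 0.8172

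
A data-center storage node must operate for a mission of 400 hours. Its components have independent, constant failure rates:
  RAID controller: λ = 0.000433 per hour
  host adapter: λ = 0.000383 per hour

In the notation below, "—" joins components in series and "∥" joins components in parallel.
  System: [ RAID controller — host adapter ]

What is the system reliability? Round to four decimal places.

0.7215

R(RAID controller) = exp(−0.000433 × 400) = 0.840969
R(host adapter) = exp(−0.000383 × 400) = 0.857958
Series (RAID controller and host adapter): 0.840969 × 0.857958 = 0.7215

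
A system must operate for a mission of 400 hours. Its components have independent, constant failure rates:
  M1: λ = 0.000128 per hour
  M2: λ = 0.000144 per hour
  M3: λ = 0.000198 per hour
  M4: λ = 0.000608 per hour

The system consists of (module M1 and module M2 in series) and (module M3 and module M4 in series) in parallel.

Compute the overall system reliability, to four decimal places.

0.9716

R(M1) = exp(−0.000128 × 400) = 0.950089
R(M2) = exp(−0.000144 × 400) = 0.944027
R(M3) = exp(−0.000198 × 400) = 0.923855
R(M4) = exp(−0.000608 × 400) = 0.784115
Series (M1 and M2): 0.950089 × 0.944027 = 0.896910
Series (M3 and M4): 0.923855 × 0.784115 = 0.724409
Parallel ([0.896910] and [0.724409]): 1 − (1 − 0.896910)(1 − 0.724409) = 0.9716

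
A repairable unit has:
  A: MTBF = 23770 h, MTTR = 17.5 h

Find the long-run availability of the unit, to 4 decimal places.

A(A) = MTBF/(MTBF+MTTR) = 23770/(23770+17.5) = 0.9993

0.9993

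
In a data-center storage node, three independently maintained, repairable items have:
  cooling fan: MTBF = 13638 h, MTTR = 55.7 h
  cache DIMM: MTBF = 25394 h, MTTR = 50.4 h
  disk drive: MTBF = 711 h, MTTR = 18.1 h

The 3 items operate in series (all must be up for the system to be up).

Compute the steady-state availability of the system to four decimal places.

0.9693

A(cooling fan) = MTBF/(MTBF+MTTR) = 13638/(13638+55.7) = 0.995932
A(cache DIMM) = MTBF/(MTBF+MTTR) = 25394/(25394+50.4) = 0.998019
A(disk drive) = MTBF/(MTBF+MTTR) = 711/(711+18.1) = 0.975175
Series availability: 0.995932 × 0.998019 × 0.975175 = 0.9693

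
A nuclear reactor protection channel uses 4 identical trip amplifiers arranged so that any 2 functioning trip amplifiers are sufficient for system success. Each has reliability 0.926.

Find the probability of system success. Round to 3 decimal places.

0.998

R = Σ_{i=2}^{4} C(4,i) p^i (1−p)^{4−i} with p = 0.926
C(4,2)·0.926^2·0.074^2 = 0.02817
C(4,3)·0.926^3·0.074^1 = 0.23503
C(4,4)·0.926^4·0.074^0 = 0.73527
Sum = 0.998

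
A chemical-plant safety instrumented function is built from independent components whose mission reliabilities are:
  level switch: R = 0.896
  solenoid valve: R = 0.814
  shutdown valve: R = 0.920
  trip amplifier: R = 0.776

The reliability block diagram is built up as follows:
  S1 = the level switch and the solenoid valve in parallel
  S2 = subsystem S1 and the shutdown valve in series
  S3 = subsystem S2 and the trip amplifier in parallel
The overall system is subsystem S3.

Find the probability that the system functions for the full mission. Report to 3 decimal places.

0.978

Parallel (level switch and solenoid valve): 1 − (1 − 0.89600)(1 − 0.81400) = 0.98066
Series ([0.98066] and shutdown valve): 0.98066 × 0.92000 = 0.90221
Parallel ([0.90221] and trip amplifier): 1 − (1 − 0.90221)(1 − 0.77600) = 0.978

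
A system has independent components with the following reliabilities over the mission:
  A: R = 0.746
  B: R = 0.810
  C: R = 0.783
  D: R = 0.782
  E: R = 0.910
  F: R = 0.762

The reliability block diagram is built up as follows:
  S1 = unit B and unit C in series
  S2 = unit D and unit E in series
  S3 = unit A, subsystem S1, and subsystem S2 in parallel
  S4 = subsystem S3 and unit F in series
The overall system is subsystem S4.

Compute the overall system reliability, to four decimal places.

0.7416

Series (B and C): 0.810000 × 0.783000 = 0.634230
Series (D and E): 0.782000 × 0.910000 = 0.711620
Parallel (A, [0.634230], and [0.711620]): 1 − (1 − 0.746000)(1 − 0.634230)(1 − 0.711620) = 0.973208
Series ([0.973208] and F): 0.973208 × 0.762000 = 0.7416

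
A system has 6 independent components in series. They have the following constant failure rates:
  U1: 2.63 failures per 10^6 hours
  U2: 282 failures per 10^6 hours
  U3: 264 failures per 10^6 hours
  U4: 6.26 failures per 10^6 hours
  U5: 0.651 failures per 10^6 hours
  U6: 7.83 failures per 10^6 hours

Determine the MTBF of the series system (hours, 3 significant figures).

Series of exponential components: λ_sys = Σ λ_i
λ_sys = 0.00000263 + 0.000282 + 0.000264 + 0.00000626 + 0.000000651 + 0.00000783 = 5.6337e-04 /h
MTBF = 1 / λ_sys = 1780 h

1780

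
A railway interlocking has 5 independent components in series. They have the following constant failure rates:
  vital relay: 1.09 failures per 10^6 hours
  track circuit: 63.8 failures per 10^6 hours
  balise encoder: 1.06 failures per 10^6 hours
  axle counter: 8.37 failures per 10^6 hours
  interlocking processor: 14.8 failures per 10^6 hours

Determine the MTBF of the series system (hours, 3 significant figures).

11200

Series of exponential components: λ_sys = Σ λ_i
λ_sys = 0.00000109 + 0.0000638 + 0.00000106 + 0.00000837 + 0.0000148 = 8.9120e-05 /h
MTBF = 1 / λ_sys = 11200 h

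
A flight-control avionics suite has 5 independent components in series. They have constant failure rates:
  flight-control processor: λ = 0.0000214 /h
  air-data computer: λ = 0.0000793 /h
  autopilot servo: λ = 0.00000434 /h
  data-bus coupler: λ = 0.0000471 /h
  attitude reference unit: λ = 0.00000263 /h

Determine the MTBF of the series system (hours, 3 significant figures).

6460

Series of exponential components: λ_sys = Σ λ_i
λ_sys = 0.0000214 + 0.0000793 + 0.00000434 + 0.0000471 + 0.00000263 = 1.5477e-04 /h
MTBF = 1 / λ_sys = 6460 h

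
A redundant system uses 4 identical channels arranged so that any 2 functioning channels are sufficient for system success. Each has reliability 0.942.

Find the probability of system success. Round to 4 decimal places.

R = Σ_{i=2}^{4} C(4,i) p^i (1−p)^{4−i} with p = 0.942
C(4,2)·0.942^2·0.058^2 = 0.017911
C(4,3)·0.942^3·0.058^1 = 0.193928
C(4,4)·0.942^4·0.058^0 = 0.787415
Sum = 0.9993

0.9993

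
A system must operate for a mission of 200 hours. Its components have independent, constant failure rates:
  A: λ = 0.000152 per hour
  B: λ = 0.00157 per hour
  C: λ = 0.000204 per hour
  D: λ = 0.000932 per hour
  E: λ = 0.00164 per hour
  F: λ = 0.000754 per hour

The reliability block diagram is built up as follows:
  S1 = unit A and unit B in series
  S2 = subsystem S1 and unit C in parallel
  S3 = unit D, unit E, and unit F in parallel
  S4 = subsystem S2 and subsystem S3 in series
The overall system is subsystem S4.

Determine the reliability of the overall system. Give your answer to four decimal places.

R(A) = exp(−0.000152 × 200) = 0.970057
R(B) = exp(−0.00157 × 200) = 0.730519
R(C) = exp(−0.000204 × 200) = 0.960021
R(D) = exp(−0.000932 × 200) = 0.829942
R(E) = exp(−0.00164 × 200) = 0.720363
R(F) = exp(−0.000754 × 200) = 0.860020
Series (A and B): 0.970057 × 0.730519 = 0.708645
Parallel ([0.708645] and C): 1 − (1 − 0.708645)(1 − 0.960021) = 0.988352
Parallel (D, E, and F): 1 − (1 − 0.829942)(1 − 0.720363)(1 − 0.860020) = 0.993343
Series ([0.988352] and [0.993343]): 0.988352 × 0.993343 = 0.9818

0.9818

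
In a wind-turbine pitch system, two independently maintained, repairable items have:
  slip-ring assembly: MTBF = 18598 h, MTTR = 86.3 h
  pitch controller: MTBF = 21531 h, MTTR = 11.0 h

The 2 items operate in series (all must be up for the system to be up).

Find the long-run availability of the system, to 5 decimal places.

A(slip-ring assembly) = MTBF/(MTBF+MTTR) = 18598/(18598+86.3) = 0.995381
A(pitch controller) = MTBF/(MTBF+MTTR) = 21531/(21531+11.0) = 0.999489
Series availability: 0.995381 × 0.999489 = 0.99487

0.99487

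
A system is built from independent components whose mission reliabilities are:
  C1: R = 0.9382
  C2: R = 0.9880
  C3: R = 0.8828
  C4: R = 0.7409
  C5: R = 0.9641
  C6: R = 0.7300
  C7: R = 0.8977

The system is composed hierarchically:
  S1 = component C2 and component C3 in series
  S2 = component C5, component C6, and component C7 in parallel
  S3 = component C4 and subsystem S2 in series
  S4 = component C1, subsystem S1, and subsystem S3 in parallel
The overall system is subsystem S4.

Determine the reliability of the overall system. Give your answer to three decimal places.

0.998

Series (C2 and C3): 0.98800 × 0.88280 = 0.87221
Parallel (C5, C6, and C7): 1 − (1 − 0.96410)(1 − 0.73000)(1 − 0.89770) = 0.99901
Series (C4 and [0.99901]): 0.74090 × 0.99901 = 0.74017
Parallel (C1, [0.87221], and [0.74017]): 1 − (1 − 0.93820)(1 − 0.87221)(1 − 0.74017) = 0.998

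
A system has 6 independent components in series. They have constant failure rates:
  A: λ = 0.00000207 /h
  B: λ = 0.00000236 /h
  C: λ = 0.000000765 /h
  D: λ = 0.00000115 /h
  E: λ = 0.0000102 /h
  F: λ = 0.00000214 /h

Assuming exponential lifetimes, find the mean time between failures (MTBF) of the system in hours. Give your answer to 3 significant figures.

53500

Series of exponential components: λ_sys = Σ λ_i
λ_sys = 0.00000207 + 0.00000236 + 0.000000765 + 0.00000115 + 0.0000102 + 0.00000214 = 1.8685e-05 /h
MTBF = 1 / λ_sys = 53500 h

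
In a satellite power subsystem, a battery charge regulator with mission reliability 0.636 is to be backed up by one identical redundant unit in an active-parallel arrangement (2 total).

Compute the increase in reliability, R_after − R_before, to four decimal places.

R_before = 0.636
R_after = 1 − (1 − 0.636)^2 = 0.8675
ΔR = 0.8675 − 0.636 = 0.2315

0.2315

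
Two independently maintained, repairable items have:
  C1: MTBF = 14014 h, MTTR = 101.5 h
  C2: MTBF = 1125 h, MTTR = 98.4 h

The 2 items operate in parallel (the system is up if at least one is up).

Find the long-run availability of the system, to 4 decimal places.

A(C1) = MTBF/(MTBF+MTTR) = 14014/(14014+101.5) = 0.992809
A(C2) = MTBF/(MTBF+MTTR) = 1125/(1125+98.4) = 0.919568
Parallel availability: 1 − (1 − 0.992809)(1 − 0.919568) = 0.9994

0.9994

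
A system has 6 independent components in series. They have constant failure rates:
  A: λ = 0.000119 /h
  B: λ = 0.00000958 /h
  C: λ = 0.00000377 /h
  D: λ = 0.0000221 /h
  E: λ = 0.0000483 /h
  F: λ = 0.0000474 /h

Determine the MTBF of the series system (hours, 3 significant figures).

Series of exponential components: λ_sys = Σ λ_i
λ_sys = 0.000119 + 0.00000958 + 0.00000377 + 0.0000221 + 0.0000483 + 0.0000474 = 2.5015e-04 /h
MTBF = 1 / λ_sys = 4000 h

4000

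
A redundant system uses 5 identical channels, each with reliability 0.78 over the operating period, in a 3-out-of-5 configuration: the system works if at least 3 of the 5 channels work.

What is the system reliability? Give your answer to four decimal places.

0.9256

R = Σ_{i=3}^{5} C(5,i) p^i (1−p)^{5−i} with p = 0.78
C(5,3)·0.78^3·0.22^2 = 0.229683
C(5,4)·0.78^4·0.22^1 = 0.407166
C(5,5)·0.78^5·0.22^0 = 0.288717
Sum = 0.9256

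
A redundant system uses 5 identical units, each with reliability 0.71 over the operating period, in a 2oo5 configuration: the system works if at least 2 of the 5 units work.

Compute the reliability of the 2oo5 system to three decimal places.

R = Σ_{i=2}^{5} C(5,i) p^i (1−p)^{5−i} with p = 0.71
C(5,2)·0.71^2·0.29^3 = 0.12294
C(5,3)·0.71^3·0.29^2 = 0.30100
C(5,4)·0.71^4·0.29^1 = 0.36847
C(5,5)·0.71^5·0.29^0 = 0.18042
Sum = 0.973

0.973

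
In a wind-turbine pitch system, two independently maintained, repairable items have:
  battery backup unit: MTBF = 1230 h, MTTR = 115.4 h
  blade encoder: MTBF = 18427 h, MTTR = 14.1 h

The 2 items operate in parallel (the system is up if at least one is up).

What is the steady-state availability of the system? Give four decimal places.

0.9999

A(battery backup unit) = MTBF/(MTBF+MTTR) = 1230/(1230+115.4) = 0.914226
A(blade encoder) = MTBF/(MTBF+MTTR) = 18427/(18427+14.1) = 0.999235
Parallel availability: 1 − (1 − 0.914226)(1 − 0.999235) = 0.9999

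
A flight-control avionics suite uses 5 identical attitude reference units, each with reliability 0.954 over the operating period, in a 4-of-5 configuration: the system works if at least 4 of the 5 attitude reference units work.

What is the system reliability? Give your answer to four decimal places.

R = Σ_{i=4}^{5} C(5,i) p^i (1−p)^{5−i} with p = 0.954
C(5,4)·0.954^4·0.046^1 = 0.190512
C(5,5)·0.954^5·0.046^0 = 0.790209
Sum = 0.9807

0.9807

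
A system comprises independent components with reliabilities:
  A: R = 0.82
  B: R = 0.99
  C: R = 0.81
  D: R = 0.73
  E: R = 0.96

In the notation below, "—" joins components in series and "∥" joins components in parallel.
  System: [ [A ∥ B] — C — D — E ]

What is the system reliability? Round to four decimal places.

0.5666

Parallel (A and B): 1 − (1 − 0.820000)(1 − 0.990000) = 0.998200
Series ([0.998200], C, D, and E): 0.998200 × 0.810000 × 0.730000 × 0.960000 = 0.5666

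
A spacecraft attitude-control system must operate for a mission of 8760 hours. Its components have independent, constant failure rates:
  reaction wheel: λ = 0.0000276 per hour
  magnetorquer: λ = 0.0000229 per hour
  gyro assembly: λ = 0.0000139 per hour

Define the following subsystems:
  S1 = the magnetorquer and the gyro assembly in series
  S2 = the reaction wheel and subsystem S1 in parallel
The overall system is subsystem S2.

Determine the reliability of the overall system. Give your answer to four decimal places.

0.9408

R(reaction wheel) = exp(−0.0000276 × 8760) = 0.785232
R(magnetorquer) = exp(−0.0000229 × 8760) = 0.818236
R(gyro assembly) = exp(−0.0000139 × 8760) = 0.885357
Series (magnetorquer and gyro assembly): 0.818236 × 0.885357 = 0.724431
Parallel (reaction wheel and [0.724431]): 1 − (1 − 0.785232)(1 − 0.724431) = 0.9408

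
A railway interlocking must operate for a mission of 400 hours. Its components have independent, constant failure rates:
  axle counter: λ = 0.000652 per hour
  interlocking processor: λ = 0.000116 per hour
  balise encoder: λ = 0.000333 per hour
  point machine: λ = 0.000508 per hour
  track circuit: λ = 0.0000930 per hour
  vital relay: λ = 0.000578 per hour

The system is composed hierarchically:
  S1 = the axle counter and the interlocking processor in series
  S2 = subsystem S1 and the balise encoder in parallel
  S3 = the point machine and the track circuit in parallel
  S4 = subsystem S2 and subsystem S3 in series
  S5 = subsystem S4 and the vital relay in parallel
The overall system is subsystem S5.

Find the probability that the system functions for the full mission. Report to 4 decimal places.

0.9919

R(axle counter) = exp(−0.000652 × 400) = 0.770435
R(interlocking processor) = exp(−0.000116 × 400) = 0.954660
R(balise encoder) = exp(−0.000333 × 400) = 0.875290
R(point machine) = exp(−0.000508 × 400) = 0.816115
R(track circuit) = exp(−0.0000930 × 400) = 0.963483
R(vital relay) = exp(−0.000578 × 400) = 0.793581
Series (axle counter and interlocking processor): 0.770435 × 0.954660 = 0.735503
Parallel ([0.735503] and balise encoder): 1 − (1 − 0.735503)(1 − 0.875290) = 0.967015
Parallel (point machine and track circuit): 1 − (1 − 0.816115)(1 − 0.963483) = 0.993285
Series ([0.967015] and [0.993285]): 0.967015 × 0.993285 = 0.960521
Parallel ([0.960521] and vital relay): 1 − (1 − 0.960521)(1 − 0.793581) = 0.9919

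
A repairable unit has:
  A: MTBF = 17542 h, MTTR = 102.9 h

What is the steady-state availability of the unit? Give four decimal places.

0.9942

A(A) = MTBF/(MTBF+MTTR) = 17542/(17542+102.9) = 0.9942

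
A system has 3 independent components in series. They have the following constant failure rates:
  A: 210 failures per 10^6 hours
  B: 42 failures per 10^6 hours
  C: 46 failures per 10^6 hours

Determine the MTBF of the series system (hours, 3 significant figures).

Series of exponential components: λ_sys = Σ λ_i
λ_sys = 0.00021 + 0.000042 + 0.000046 = 2.9800e-04 /h
MTBF = 1 / λ_sys = 3360 h

3360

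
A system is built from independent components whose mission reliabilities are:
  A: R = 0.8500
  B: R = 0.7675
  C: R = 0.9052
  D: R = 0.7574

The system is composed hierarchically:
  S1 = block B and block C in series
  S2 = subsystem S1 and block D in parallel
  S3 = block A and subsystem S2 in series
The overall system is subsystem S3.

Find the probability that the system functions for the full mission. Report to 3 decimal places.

Series (B and C): 0.76750 × 0.90520 = 0.69474
Parallel ([0.69474] and D): 1 − (1 − 0.69474)(1 − 0.75740) = 0.92594
Series (A and [0.92594]): 0.85000 × 0.92594 = 0.787

0.787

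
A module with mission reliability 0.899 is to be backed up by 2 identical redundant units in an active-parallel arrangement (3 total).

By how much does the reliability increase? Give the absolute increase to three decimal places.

0.100

R_before = 0.899
R_after = 1 − (1 − 0.899)^3 = 0.999
ΔR = 0.999 − 0.899 = 0.100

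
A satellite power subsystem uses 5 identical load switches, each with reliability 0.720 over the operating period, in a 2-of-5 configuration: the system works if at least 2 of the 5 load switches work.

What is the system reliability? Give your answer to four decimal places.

0.9762

R = Σ_{i=2}^{5} C(5,i) p^i (1−p)^{5−i} with p = 0.720
C(5,2)·0.720^2·0.280^3 = 0.113799
C(5,3)·0.720^3·0.280^2 = 0.292626
C(5,4)·0.720^4·0.280^1 = 0.376234
C(5,5)·0.720^5·0.280^0 = 0.193492
Sum = 0.9762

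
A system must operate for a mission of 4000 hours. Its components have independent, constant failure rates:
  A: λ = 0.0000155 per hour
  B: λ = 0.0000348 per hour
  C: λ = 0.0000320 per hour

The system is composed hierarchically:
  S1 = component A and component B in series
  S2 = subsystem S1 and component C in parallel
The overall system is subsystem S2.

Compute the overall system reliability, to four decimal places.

R(A) = exp(−0.0000155 × 4000) = 0.939883
R(B) = exp(−0.0000348 × 4000) = 0.870054
R(C) = exp(−0.0000320 × 4000) = 0.879853
Series (A and B): 0.939883 × 0.870054 = 0.817749
Parallel ([0.817749] and C): 1 − (1 − 0.817749)(1 − 0.879853) = 0.9781

0.9781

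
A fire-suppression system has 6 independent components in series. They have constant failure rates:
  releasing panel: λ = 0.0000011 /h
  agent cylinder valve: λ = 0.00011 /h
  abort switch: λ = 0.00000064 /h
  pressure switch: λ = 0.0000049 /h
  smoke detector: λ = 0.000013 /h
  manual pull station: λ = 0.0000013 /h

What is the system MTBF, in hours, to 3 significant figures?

Series of exponential components: λ_sys = Σ λ_i
λ_sys = 0.0000011 + 0.00011 + 0.00000064 + 0.0000049 + 0.000013 + 0.0000013 = 1.3094e-04 /h
MTBF = 1 / λ_sys = 7640 h

7640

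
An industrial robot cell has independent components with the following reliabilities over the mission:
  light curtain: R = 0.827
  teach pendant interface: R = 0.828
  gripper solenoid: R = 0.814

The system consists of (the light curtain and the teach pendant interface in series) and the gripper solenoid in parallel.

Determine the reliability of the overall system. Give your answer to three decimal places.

Series (light curtain and teach pendant interface): 0.82700 × 0.82800 = 0.68476
Parallel ([0.68476] and gripper solenoid): 1 − (1 − 0.68476)(1 − 0.81400) = 0.941

0.941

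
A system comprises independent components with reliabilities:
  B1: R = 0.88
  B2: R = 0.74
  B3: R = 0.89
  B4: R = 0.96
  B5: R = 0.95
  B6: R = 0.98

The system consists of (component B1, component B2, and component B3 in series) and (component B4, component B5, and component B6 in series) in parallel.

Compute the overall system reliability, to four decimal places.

Series (B1, B2, and B3): 0.880000 × 0.740000 × 0.890000 = 0.579568
Series (B4, B5, and B6): 0.960000 × 0.950000 × 0.980000 = 0.893760
Parallel ([0.579568] and [0.893760]): 1 − (1 − 0.579568)(1 − 0.893760) = 0.9553

0.9553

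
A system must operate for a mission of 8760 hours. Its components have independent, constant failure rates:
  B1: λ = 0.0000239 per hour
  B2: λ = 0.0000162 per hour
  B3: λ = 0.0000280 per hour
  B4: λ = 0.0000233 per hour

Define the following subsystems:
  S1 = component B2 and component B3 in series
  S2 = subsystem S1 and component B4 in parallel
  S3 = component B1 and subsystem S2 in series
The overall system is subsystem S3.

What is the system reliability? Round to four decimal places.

0.7630

R(B1) = exp(−0.0000239 × 8760) = 0.811100
R(B2) = exp(−0.0000162 × 8760) = 0.867698
R(B3) = exp(−0.0000280 × 8760) = 0.782485
R(B4) = exp(−0.0000233 × 8760) = 0.815374
Series (B2 and B3): 0.867698 × 0.782485 = 0.678961
Parallel ([0.678961] and B4): 1 − (1 − 0.678961)(1 − 0.815374) = 0.940728
Series (B1 and [0.940728]): 0.811100 × 0.940728 = 0.7630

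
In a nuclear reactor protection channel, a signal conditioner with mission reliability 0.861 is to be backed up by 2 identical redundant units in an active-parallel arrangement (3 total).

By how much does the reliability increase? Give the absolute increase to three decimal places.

R_before = 0.861
R_after = 1 − (1 − 0.861)^3 = 0.997
ΔR = 0.997 − 0.861 = 0.136

0.136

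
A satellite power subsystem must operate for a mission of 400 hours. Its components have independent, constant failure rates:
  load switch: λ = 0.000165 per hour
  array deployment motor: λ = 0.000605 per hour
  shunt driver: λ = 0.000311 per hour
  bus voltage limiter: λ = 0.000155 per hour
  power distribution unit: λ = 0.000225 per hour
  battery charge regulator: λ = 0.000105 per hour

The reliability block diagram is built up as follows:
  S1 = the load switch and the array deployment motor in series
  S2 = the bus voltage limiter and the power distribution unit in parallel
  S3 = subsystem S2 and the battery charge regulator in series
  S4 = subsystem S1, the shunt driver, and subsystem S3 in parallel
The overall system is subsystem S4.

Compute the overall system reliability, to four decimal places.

0.9986

R(load switch) = exp(−0.000165 × 400) = 0.936131
R(array deployment motor) = exp(−0.000605 × 400) = 0.785056
R(shunt driver) = exp(−0.000311 × 400) = 0.883027
R(bus voltage limiter) = exp(−0.000155 × 400) = 0.939883
R(power distribution unit) = exp(−0.000225 × 400) = 0.913931
R(battery charge regulator) = exp(−0.000105 × 400) = 0.958870
Series (load switch and array deployment motor): 0.936131 × 0.785056 = 0.734915
Parallel (bus voltage limiter and power distribution unit): 1 − (1 − 0.939883)(1 − 0.913931) = 0.994826
Series ([0.994826] and battery charge regulator): 0.994826 × 0.958870 = 0.953909
Parallel ([0.734915], shunt driver, and [0.953909]): 1 − (1 − 0.734915)(1 − 0.883027)(1 − 0.953909) = 0.9986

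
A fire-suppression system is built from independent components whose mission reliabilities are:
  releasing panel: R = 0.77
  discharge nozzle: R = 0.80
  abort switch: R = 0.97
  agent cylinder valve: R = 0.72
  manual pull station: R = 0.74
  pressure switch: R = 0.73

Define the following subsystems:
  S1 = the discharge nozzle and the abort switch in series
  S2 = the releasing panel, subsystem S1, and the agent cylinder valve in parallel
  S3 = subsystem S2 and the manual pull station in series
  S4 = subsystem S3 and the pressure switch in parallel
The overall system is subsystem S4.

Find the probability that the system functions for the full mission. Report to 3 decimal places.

Series (discharge nozzle and abort switch): 0.80000 × 0.97000 = 0.77600
Parallel (releasing panel, [0.77600], and agent cylinder valve): 1 − (1 − 0.77000)(1 − 0.77600)(1 − 0.72000) = 0.98557
Series ([0.98557] and manual pull station): 0.98557 × 0.74000 = 0.72932
Parallel ([0.72932] and pressure switch): 1 − (1 − 0.72932)(1 − 0.73000) = 0.927

0.927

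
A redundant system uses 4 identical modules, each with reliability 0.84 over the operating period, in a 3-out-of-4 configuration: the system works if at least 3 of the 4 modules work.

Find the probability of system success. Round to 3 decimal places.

0.877

R = Σ_{i=3}^{4} C(4,i) p^i (1−p)^{4−i} with p = 0.84
C(4,3)·0.84^3·0.16^1 = 0.37933
C(4,4)·0.84^4·0.16^0 = 0.49787
Sum = 0.877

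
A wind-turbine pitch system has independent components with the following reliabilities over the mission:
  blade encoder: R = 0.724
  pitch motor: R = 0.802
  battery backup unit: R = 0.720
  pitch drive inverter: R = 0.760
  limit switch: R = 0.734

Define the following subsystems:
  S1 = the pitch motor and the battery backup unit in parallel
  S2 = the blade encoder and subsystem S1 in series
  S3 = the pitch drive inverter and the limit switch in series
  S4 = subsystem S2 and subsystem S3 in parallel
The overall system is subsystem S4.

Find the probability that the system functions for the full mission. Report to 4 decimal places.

0.8602

Parallel (pitch motor and battery backup unit): 1 − (1 − 0.802000)(1 − 0.720000) = 0.944560
Series (blade encoder and [0.944560]): 0.724000 × 0.944560 = 0.683861
Series (pitch drive inverter and limit switch): 0.760000 × 0.734000 = 0.557840
Parallel ([0.683861] and [0.557840]): 1 − (1 − 0.683861)(1 − 0.557840) = 0.8602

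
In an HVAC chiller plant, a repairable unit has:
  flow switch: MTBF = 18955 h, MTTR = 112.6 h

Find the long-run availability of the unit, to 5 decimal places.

0.99409

A(flow switch) = MTBF/(MTBF+MTTR) = 18955/(18955+112.6) = 0.99409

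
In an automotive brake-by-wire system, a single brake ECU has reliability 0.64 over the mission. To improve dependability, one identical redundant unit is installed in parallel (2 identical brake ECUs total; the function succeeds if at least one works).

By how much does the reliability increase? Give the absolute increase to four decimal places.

0.2304

R_before = 0.64
R_after = 1 − (1 − 0.64)^2 = 0.8704
ΔR = 0.8704 − 0.64 = 0.2304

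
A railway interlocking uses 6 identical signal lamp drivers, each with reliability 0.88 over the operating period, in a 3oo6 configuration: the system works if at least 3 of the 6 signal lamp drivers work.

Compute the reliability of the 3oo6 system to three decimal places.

R = Σ_{i=3}^{6} C(6,i) p^i (1−p)^{6−i} with p = 0.88
C(6,3)·0.88^3·0.12^3 = 0.02355
C(6,4)·0.88^4·0.12^2 = 0.12953
C(6,5)·0.88^5·0.12^1 = 0.37997
C(6,6)·0.88^6·0.12^0 = 0.46440
Sum = 0.997

0.997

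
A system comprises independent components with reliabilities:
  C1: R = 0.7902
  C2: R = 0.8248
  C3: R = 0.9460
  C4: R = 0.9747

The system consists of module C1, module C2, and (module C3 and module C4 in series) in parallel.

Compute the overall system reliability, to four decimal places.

Series (C3 and C4): 0.946000 × 0.974700 = 0.922066
Parallel (C1, C2, and [0.922066]): 1 − (1 − 0.790200)(1 − 0.824800)(1 − 0.922066) = 0.9971

0.9971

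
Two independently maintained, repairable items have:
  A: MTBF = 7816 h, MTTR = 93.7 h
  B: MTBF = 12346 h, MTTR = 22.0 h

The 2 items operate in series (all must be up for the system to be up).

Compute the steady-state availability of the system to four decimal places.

0.9864

A(A) = MTBF/(MTBF+MTTR) = 7816/(7816+93.7) = 0.988154
A(B) = MTBF/(MTBF+MTTR) = 12346/(12346+22.0) = 0.998221
Series availability: 0.988154 × 0.998221 = 0.9864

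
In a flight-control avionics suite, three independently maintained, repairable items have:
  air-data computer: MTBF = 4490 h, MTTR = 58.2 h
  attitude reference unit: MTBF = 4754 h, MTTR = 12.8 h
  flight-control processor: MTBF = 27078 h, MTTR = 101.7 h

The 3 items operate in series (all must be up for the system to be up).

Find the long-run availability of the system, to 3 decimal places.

0.981

A(air-data computer) = MTBF/(MTBF+MTTR) = 4490/(4490+58.2) = 0.987204
A(attitude reference unit) = MTBF/(MTBF+MTTR) = 4754/(4754+12.8) = 0.997315
A(flight-control processor) = MTBF/(MTBF+MTTR) = 27078/(27078+101.7) = 0.996258
Series availability: 0.987204 × 0.997315 × 0.996258 = 0.981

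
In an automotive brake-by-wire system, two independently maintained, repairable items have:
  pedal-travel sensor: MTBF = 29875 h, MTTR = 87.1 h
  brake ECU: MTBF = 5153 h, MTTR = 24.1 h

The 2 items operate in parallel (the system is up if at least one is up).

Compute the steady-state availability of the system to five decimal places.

A(pedal-travel sensor) = MTBF/(MTBF+MTTR) = 29875/(29875+87.1) = 0.997093
A(brake ECU) = MTBF/(MTBF+MTTR) = 5153/(5153+24.1) = 0.995345
Parallel availability: 1 − (1 − 0.997093)(1 − 0.995345) = 0.99999

0.99999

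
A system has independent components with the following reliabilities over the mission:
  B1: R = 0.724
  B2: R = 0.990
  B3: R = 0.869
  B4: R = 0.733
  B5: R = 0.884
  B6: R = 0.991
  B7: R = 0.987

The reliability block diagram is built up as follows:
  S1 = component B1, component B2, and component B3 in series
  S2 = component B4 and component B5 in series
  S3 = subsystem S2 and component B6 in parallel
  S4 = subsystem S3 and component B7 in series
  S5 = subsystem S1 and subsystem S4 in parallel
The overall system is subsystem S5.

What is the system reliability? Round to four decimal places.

Series (B1, B2, and B3): 0.724000 × 0.990000 × 0.869000 = 0.622864
Series (B4 and B5): 0.733000 × 0.884000 = 0.647972
Parallel ([0.647972] and B6): 1 − (1 − 0.647972)(1 − 0.991000) = 0.996832
Series ([0.996832] and B7): 0.996832 × 0.987000 = 0.983873
Parallel ([0.622864] and [0.983873]): 1 − (1 − 0.622864)(1 − 0.983873) = 0.9939

0.9939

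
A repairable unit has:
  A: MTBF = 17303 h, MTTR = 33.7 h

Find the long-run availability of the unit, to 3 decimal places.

A(A) = MTBF/(MTBF+MTTR) = 17303/(17303+33.7) = 0.998

0.998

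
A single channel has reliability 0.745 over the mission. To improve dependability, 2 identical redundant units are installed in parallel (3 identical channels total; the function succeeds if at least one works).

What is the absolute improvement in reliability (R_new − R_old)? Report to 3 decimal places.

R_before = 0.745
R_after = 1 − (1 − 0.745)^3 = 0.983
ΔR = 0.983 − 0.745 = 0.238

0.238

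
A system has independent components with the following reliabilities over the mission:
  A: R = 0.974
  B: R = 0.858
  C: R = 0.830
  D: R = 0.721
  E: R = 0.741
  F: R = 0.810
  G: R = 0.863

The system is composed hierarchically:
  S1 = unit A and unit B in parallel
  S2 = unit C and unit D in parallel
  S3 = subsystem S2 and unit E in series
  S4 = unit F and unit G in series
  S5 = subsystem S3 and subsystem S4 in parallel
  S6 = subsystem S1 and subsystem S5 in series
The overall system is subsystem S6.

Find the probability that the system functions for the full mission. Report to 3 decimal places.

Parallel (A and B): 1 − (1 − 0.97400)(1 − 0.85800) = 0.99631
Parallel (C and D): 1 − (1 − 0.83000)(1 − 0.72100) = 0.95257
Series ([0.95257] and E): 0.95257 × 0.74100 = 0.70585
Series (F and G): 0.81000 × 0.86300 = 0.69903
Parallel ([0.70585] and [0.69903]): 1 − (1 − 0.70585)(1 − 0.69903) = 0.91147
Series ([0.99631] and [0.91147]): 0.99631 × 0.91147 = 0.908

0.908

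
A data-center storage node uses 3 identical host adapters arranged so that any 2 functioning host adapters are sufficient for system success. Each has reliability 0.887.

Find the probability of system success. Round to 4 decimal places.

0.9646

R = Σ_{i=2}^{3} C(3,i) p^i (1−p)^{3−i} with p = 0.887
C(3,2)·0.887^2·0.113^1 = 0.266715
C(3,3)·0.887^3·0.113^0 = 0.697864
Sum = 0.9646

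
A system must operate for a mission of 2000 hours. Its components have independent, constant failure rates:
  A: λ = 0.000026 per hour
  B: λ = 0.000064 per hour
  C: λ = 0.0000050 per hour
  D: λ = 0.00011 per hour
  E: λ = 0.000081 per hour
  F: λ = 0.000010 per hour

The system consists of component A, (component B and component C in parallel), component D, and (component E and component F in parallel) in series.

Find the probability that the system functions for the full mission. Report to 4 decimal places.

R(A) = exp(−0.000026 × 2000) = 0.949329
R(B) = exp(−0.000064 × 2000) = 0.879853
R(C) = exp(−0.0000050 × 2000) = 0.990050
R(D) = exp(−0.00011 × 2000) = 0.802519
R(E) = exp(−0.000081 × 2000) = 0.850441
R(F) = exp(−0.000010 × 2000) = 0.980199
Parallel (B and C): 1 − (1 − 0.879853)(1 − 0.990050) = 0.998805
Parallel (E and F): 1 − (1 − 0.850441)(1 − 0.980199) = 0.997039
Series (A, [0.998805], D, and [0.997039]): 0.949329 × 0.998805 × 0.802519 × 0.997039 = 0.7587

0.7587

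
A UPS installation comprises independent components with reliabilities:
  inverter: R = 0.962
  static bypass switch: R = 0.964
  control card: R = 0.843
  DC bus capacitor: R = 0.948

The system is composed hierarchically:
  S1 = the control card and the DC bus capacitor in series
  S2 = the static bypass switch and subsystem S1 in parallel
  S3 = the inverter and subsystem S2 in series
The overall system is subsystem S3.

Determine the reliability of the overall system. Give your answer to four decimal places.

Series (control card and DC bus capacitor): 0.843000 × 0.948000 = 0.799164
Parallel (static bypass switch and [0.799164]): 1 − (1 − 0.964000)(1 − 0.799164) = 0.992770
Series (inverter and [0.992770]): 0.962000 × 0.992770 = 0.9550

0.9550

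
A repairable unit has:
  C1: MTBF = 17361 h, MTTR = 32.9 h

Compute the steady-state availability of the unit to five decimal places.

0.99811

A(C1) = MTBF/(MTBF+MTTR) = 17361/(17361+32.9) = 0.99811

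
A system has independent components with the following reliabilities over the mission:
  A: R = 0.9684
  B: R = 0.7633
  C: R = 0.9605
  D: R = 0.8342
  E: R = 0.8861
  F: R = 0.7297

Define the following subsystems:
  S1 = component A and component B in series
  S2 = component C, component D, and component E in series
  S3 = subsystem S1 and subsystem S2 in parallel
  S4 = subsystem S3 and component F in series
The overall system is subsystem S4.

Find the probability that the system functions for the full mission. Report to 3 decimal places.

0.675

Series (A and B): 0.96840 × 0.76330 = 0.73918
Series (C, D, and E): 0.96050 × 0.83420 × 0.88610 = 0.70999
Parallel ([0.73918] and [0.70999]): 1 − (1 − 0.73918)(1 − 0.70999) = 0.92436
Series ([0.92436] and F): 0.92436 × 0.72970 = 0.675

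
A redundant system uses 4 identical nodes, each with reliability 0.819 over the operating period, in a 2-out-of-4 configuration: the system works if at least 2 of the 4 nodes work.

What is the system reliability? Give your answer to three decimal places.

R = Σ_{i=2}^{4} C(4,i) p^i (1−p)^{4−i} with p = 0.819
C(4,2)·0.819^2·0.181^2 = 0.13185
C(4,3)·0.819^3·0.181^1 = 0.39773
C(4,4)·0.819^4·0.181^0 = 0.44992
Sum = 0.980

0.980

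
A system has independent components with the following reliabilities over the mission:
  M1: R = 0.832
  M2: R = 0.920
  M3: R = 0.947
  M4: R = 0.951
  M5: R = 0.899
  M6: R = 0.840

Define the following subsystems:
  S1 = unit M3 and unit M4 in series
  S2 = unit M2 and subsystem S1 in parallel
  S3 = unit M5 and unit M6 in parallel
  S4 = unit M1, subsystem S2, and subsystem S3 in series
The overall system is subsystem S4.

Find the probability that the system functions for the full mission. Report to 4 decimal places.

0.8120

Series (M3 and M4): 0.947000 × 0.951000 = 0.900597
Parallel (M2 and [0.900597]): 1 − (1 − 0.920000)(1 − 0.900597) = 0.992048
Parallel (M5 and M6): 1 − (1 − 0.899000)(1 − 0.840000) = 0.983840
Series (M1, [0.992048], and [0.983840]): 0.832000 × 0.992048 × 0.983840 = 0.8120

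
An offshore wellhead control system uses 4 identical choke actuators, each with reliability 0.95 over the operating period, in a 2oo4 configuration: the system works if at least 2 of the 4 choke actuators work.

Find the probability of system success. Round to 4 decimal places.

0.9995

R = Σ_{i=2}^{4} C(4,i) p^i (1−p)^{4−i} with p = 0.95
C(4,2)·0.95^2·0.05^2 = 0.013538
C(4,3)·0.95^3·0.05^1 = 0.171475
C(4,4)·0.95^4·0.05^0 = 0.814506
Sum = 0.9995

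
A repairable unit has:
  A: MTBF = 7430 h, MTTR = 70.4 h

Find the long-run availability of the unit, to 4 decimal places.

0.9906

A(A) = MTBF/(MTBF+MTTR) = 7430/(7430+70.4) = 0.9906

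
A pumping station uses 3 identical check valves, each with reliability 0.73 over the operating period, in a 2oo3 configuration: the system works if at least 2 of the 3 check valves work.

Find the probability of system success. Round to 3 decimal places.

R = Σ_{i=2}^{3} C(3,i) p^i (1−p)^{3−i} with p = 0.73
C(3,2)·0.73^2·0.27^1 = 0.43165
C(3,3)·0.73^3·0.27^0 = 0.38902
Sum = 0.821

0.821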